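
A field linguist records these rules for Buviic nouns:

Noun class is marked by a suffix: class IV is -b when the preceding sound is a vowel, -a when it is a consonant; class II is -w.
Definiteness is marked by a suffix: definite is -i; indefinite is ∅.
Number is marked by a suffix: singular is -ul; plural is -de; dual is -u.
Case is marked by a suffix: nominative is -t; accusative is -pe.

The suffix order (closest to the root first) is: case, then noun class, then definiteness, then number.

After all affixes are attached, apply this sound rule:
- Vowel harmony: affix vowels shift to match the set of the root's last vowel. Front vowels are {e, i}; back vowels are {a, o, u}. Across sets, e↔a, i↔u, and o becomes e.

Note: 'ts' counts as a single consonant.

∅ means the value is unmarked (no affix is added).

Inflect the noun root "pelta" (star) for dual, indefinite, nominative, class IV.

Attach case nominative -t → peltat.
Attach noun class class IV -a (after consonant 't') → peltata.
definiteness = indefinite: zero marking, form stays peltata.
Attach number dual -u → peltatau.
Vowel harmony: no change.

peltatau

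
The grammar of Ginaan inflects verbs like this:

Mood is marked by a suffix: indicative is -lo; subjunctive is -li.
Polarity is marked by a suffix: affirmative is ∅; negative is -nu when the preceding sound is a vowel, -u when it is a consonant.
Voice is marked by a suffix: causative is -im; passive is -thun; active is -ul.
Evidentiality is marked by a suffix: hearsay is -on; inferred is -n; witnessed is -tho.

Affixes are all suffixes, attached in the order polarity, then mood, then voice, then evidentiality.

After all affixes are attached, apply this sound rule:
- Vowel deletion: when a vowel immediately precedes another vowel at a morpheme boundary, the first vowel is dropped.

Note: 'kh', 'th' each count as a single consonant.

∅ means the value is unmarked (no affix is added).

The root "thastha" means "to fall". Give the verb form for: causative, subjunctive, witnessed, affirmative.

polarity = affirmative: zero marking, form stays thastha.
Attach mood subjunctive -li → thasthali.
Attach voice causative -im → thasthaliim.
Attach evidentiality witnessed -tho → thasthaliimtho.
Apply vowel deletion: thasthaliimtho → thasthalimtho.

thasthalimtho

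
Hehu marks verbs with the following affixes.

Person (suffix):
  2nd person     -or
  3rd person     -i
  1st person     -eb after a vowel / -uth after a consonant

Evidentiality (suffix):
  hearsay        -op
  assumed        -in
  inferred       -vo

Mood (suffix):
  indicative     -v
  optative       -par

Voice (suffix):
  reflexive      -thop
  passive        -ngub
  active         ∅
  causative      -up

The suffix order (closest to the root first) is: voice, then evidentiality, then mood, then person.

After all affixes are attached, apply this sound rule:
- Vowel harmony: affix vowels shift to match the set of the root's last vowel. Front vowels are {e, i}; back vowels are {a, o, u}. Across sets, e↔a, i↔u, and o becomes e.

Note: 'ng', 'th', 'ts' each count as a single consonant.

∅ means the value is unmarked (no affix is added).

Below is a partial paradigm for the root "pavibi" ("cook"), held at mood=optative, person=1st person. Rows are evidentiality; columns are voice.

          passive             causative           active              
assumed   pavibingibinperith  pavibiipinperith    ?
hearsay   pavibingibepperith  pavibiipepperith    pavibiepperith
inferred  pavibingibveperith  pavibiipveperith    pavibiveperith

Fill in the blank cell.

pavibiinperith

voice = active: zero marking, form stays pavibi.
Attach evidentiality assumed -in → pavibiin.
Attach mood optative -par → pavibiinpar.
Attach person 1st person -uth (after consonant 'r') → pavibiinparuth.
Apply vowel harmony: pavibiinparuth → pavibiinperith.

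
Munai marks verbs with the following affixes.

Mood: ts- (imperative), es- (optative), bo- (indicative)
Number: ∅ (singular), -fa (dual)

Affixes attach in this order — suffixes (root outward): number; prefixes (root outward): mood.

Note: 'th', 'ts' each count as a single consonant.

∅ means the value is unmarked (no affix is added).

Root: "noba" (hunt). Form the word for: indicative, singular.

bonoba

Attach mood indicative bo- → bonoba.
number = singular: zero marking, form stays bonoba.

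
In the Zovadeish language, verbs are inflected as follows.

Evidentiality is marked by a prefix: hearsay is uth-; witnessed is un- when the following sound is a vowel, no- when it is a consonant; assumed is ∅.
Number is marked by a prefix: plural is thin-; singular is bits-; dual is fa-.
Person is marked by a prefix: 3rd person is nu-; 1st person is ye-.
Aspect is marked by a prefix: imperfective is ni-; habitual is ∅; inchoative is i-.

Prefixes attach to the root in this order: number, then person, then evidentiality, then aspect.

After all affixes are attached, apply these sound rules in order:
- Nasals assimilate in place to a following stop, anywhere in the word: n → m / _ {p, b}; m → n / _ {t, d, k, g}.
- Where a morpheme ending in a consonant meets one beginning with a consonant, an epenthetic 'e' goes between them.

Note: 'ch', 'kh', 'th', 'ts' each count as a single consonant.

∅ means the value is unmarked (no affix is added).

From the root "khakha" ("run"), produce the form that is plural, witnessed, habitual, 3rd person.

nonuthinekhakha

Attach number plural thin- → thinkhakha.
Attach person 3rd person nu- → nuthinkhakha.
Attach evidentiality witnessed no- (before consonant 'n') → nonuthinkhakha.
aspect = habitual: zero marking, form stays nonuthinkhakha.
Nasal assimilation: no change.
Apply epenthesis: nonuthinkhakha → nonuthinekhakha.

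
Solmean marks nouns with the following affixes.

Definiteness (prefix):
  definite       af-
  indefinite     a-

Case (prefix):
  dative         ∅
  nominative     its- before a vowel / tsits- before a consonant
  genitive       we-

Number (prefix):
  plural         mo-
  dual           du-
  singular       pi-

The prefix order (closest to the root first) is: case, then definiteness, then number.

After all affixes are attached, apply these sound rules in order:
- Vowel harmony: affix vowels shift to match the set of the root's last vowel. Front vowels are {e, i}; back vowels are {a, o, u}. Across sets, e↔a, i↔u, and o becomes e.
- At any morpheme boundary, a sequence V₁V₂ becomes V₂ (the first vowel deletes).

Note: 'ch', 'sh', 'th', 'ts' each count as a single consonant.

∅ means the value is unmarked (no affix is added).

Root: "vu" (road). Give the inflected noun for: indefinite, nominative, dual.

Attach case nominative tsits- (before consonant 'v') → tsitsvu.
Attach definiteness indefinite a- → atsitsvu.
Attach number dual du- → duatsitsvu.
Apply vowel harmony: duatsitsvu → duatsutsvu.
Apply vowel deletion: duatsutsvu → datsutsvu.

datsutsvu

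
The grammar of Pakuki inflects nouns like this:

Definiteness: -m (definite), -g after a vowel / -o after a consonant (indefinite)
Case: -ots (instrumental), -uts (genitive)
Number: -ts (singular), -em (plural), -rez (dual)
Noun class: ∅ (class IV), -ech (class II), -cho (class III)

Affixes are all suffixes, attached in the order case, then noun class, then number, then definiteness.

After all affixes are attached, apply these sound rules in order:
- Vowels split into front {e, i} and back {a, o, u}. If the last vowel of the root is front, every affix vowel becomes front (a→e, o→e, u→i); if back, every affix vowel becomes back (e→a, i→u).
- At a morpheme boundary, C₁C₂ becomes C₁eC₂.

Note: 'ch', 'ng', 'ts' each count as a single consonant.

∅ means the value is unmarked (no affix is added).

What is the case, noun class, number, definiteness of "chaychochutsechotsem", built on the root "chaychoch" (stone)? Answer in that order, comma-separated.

Segment: chaychoch-uts-cho-ts-m.
case: -uts → genitive.
noun class: -cho → class III.
number: -ts → singular.
definiteness: -m → definite.

genitive, class III, singular, definite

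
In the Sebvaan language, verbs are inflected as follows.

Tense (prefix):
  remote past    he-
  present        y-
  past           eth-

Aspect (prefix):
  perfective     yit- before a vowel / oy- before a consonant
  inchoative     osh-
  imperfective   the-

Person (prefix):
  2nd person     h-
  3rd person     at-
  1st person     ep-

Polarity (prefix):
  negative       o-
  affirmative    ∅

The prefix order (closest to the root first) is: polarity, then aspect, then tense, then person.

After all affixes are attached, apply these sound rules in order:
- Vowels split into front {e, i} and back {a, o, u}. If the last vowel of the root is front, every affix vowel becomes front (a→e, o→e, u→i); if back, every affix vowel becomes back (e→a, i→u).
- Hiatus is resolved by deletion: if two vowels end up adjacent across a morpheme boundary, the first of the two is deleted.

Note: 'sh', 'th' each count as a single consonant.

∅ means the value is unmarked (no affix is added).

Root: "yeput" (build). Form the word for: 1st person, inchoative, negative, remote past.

Attach polarity negative o- → oyeput.
Attach aspect inchoative osh- → oshoyeput.
Attach tense remote past he- → heoshoyeput.
Attach person 1st person ep- → epheoshoyeput.
Apply vowel harmony: epheoshoyeput → aphaoshoyeput.
Apply vowel deletion: aphaoshoyeput → aphoshoyeput.

aphoshoyeput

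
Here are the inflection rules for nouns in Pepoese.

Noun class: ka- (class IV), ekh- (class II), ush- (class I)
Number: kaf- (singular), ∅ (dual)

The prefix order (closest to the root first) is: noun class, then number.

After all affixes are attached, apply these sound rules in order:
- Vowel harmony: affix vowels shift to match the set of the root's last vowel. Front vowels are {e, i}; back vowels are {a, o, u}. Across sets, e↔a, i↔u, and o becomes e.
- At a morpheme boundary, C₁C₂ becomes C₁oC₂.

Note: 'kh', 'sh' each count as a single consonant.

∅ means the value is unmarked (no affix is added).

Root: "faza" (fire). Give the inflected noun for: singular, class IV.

kafokafaza

Attach noun class class IV ka- → kafaza.
Attach number singular kaf- → kafkafaza.
Vowel harmony: no change.
Apply epenthesis: kafkafaza → kafokafaza.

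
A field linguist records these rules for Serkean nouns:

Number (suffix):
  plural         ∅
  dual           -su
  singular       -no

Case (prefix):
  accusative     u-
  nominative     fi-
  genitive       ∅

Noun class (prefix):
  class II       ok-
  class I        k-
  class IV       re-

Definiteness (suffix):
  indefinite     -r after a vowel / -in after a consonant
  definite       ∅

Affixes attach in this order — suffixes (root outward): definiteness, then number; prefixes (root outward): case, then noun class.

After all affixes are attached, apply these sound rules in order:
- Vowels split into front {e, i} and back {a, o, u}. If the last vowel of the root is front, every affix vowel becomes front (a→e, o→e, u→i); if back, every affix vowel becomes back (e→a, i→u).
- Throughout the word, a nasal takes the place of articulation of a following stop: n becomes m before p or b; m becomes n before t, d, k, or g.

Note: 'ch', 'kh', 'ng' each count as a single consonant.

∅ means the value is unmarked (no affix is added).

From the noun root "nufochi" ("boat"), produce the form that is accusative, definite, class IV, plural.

definiteness = definite: zero marking, form stays nufochi.
Attach case accusative u- → unufochi.
number = plural: zero marking, form stays unufochi.
Attach noun class class IV re- → reunufochi.
Apply vowel harmony: reunufochi → reinufochi.
Nasal assimilation: no change.

reinufochi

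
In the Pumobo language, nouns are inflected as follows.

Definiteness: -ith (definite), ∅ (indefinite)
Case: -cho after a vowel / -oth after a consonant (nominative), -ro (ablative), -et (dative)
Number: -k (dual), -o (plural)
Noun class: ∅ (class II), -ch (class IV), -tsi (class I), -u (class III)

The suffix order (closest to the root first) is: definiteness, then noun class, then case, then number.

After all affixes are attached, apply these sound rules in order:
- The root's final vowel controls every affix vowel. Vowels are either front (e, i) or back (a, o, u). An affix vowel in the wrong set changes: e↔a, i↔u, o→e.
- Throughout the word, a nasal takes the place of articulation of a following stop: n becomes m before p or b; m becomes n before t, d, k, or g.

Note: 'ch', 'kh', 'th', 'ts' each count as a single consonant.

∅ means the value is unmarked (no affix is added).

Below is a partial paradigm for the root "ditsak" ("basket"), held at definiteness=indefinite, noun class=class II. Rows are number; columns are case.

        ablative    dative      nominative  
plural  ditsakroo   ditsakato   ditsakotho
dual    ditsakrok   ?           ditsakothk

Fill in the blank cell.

ditsakatk

definiteness = indefinite: zero marking, form stays ditsak.
noun class = class II: zero marking, form stays ditsak.
Attach case dative -et → ditsaket.
Attach number dual -k → ditsaketk.
Apply vowel harmony: ditsaketk → ditsakatk.
Nasal assimilation: no change.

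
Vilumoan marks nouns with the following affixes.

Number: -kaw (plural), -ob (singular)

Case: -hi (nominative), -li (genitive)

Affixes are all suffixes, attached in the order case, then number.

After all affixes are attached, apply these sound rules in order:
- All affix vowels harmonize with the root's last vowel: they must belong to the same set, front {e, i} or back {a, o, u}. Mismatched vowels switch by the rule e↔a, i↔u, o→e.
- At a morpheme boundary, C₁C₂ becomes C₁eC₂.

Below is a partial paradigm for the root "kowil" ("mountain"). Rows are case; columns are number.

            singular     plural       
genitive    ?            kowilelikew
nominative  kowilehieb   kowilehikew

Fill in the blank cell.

kowilelieb

Attach case genitive -li → kowilli.
Attach number singular -ob → kowilliob.
Apply vowel harmony: kowilliob → kowillieb.
Apply epenthesis: kowillieb → kowilelieb.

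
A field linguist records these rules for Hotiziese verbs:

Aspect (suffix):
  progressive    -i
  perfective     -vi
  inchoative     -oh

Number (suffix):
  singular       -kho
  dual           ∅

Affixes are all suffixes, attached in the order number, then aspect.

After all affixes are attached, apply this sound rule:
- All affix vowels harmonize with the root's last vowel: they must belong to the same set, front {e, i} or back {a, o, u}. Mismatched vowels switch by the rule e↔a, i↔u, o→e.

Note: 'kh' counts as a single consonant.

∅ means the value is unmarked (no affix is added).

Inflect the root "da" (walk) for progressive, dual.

dau

number = dual: zero marking, form stays da.
Attach aspect progressive -i → dai.
Apply vowel harmony: dai → dau.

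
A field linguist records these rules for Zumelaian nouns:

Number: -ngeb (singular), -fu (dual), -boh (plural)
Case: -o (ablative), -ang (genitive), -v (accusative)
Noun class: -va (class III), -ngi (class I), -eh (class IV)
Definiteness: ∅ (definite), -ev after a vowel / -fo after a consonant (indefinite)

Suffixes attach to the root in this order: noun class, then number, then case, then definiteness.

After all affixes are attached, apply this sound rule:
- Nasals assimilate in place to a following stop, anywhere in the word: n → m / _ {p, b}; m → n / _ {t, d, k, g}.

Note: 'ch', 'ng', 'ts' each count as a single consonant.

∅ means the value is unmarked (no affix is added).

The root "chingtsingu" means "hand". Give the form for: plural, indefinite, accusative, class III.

Attach noun class class III -va → chingtsinguva.
Attach number plural -boh → chingtsinguvaboh.
Attach case accusative -v → chingtsinguvabohv.
Attach definiteness indefinite -fo (after consonant 'v') → chingtsinguvabohvfo.
Nasal assimilation: no change.

chingtsinguvabohvfo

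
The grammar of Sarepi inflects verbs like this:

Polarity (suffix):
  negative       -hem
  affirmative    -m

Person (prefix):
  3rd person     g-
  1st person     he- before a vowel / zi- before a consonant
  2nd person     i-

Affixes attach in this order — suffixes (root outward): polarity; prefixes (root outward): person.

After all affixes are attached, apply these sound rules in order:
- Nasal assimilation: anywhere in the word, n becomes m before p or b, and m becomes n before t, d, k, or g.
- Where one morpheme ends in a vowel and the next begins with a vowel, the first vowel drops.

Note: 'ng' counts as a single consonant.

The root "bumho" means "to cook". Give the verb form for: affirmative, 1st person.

zibumhom

Attach polarity affirmative -m → bumhom.
Attach person 1st person zi- (before consonant 'b') → zibumhom.
Nasal assimilation: no change.
Vowel deletion: no change.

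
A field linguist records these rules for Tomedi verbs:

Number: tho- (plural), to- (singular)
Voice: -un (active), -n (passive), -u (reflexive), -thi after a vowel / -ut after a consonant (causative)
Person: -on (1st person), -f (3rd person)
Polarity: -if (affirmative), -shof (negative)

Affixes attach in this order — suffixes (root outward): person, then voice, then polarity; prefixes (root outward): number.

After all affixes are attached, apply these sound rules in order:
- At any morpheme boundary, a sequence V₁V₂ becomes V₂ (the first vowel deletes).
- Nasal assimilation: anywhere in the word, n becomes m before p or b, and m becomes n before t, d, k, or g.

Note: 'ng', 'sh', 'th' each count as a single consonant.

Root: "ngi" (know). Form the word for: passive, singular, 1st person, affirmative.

tongonnif

Attach person 1st person -on → ngion.
Attach voice passive -n → ngionn.
Attach number singular to- → tongionn.
Attach polarity affirmative -if → tongionnif.
Apply vowel deletion: tongionnif → tongonnif.
Nasal assimilation: no change.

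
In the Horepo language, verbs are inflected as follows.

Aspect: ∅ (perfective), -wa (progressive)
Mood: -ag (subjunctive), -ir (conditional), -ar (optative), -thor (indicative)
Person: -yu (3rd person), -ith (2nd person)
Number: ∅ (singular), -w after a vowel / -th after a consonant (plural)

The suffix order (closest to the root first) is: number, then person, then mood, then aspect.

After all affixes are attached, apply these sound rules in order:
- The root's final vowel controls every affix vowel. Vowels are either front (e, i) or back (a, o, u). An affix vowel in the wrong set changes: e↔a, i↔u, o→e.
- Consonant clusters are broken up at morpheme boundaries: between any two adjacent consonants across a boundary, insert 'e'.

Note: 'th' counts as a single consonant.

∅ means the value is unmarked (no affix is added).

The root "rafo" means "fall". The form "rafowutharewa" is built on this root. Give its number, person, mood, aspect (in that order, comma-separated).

Segment: rafo-w-ith-ar-wa.
number: -w/th → plural.
person: -ith → 2nd person.
mood: -ar → optative.
aspect: -wa → progressive.

plural, 2nd person, optative, progressive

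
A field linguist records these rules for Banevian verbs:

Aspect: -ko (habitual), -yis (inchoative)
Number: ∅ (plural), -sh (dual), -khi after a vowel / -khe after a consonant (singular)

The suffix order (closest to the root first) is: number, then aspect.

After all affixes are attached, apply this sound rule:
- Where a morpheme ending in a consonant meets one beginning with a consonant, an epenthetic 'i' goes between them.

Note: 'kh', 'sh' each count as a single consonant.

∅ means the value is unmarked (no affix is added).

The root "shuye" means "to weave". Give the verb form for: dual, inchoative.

Attach number dual -sh → shuyesh.
Attach aspect inchoative -yis → shuyeshyis.
Apply epenthesis: shuyeshyis → shuyeshiyis.

shuyeshiyis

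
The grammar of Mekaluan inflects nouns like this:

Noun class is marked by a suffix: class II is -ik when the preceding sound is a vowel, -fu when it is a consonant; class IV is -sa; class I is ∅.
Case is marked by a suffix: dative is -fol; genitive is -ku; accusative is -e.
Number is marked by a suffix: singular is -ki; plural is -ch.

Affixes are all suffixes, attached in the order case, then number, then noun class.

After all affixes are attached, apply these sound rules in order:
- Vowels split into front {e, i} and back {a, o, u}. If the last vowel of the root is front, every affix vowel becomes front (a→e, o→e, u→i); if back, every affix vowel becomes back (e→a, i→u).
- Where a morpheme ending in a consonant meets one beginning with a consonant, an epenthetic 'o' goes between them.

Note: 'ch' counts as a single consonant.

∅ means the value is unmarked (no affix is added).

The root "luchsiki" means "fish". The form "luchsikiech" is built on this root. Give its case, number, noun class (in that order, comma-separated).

accusative, plural, class I

Segment: luchsiki-e-ch.
case: -e → accusative.
number: -ch → plural.
noun class: ∅ → class I.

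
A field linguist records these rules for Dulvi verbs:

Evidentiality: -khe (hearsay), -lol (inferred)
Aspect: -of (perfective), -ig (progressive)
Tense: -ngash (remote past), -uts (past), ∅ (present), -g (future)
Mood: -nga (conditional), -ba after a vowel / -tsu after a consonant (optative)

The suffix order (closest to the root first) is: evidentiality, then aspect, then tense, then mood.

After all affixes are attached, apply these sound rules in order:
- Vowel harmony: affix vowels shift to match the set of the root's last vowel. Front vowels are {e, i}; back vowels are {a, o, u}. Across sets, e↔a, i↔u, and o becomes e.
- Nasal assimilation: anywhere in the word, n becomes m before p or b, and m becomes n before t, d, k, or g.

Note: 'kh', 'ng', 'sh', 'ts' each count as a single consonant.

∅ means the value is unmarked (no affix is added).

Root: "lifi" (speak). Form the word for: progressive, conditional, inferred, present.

Attach evidentiality inferred -lol → lifilol.
Attach aspect progressive -ig → lifilolig.
tense = present: zero marking, form stays lifilolig.
Attach mood conditional -nga → lifilolignga.
Apply vowel harmony: lifilolignga → lifilelignge.
Nasal assimilation: no change.

lifilelignge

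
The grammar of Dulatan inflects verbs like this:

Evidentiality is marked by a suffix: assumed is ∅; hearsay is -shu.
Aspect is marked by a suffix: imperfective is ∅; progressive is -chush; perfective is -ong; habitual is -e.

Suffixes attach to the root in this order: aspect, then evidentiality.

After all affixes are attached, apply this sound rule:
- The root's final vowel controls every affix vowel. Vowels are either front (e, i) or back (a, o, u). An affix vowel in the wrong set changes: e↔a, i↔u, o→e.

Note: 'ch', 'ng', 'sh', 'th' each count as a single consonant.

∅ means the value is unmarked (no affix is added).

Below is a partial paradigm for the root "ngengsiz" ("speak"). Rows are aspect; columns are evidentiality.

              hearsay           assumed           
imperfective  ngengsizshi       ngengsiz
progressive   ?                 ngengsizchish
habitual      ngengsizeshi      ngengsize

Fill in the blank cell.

ngengsizchishshi

Attach aspect progressive -chush → ngengsizchush.
Attach evidentiality hearsay -shu → ngengsizchushshu.
Apply vowel harmony: ngengsizchushshu → ngengsizchishshi.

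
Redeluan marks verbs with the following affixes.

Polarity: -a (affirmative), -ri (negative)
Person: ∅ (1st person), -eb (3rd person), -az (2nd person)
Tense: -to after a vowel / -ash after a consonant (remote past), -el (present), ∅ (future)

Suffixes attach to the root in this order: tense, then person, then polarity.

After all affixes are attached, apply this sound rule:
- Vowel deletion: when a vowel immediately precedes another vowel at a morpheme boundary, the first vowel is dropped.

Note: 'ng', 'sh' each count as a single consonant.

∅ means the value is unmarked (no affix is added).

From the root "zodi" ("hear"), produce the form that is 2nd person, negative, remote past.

Attach tense remote past -to (after vowel 'i') → zodito.
Attach person 2nd person -az → zoditoaz.
Attach polarity negative -ri → zoditoazri.
Apply vowel deletion: zoditoazri → zoditazri.

zoditazri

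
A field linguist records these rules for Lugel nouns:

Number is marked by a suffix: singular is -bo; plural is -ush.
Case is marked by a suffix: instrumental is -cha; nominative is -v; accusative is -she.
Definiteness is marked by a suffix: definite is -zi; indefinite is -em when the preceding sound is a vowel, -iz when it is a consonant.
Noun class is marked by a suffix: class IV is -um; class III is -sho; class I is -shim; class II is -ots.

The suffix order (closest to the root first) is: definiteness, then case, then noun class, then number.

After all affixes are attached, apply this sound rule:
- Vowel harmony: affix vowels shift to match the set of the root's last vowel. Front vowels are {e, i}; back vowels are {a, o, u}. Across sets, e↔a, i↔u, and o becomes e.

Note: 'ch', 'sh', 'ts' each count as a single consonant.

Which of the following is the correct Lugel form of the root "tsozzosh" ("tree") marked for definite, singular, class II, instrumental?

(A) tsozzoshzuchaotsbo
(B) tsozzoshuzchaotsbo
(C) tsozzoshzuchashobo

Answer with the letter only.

Attach definiteness definite -zi → tsozzoshzi.
Attach case instrumental -cha → tsozzoshzicha.
Attach noun class class II -ots → tsozzoshzichaots.
Attach number singular -bo → tsozzoshzichaotsbo.
Apply vowel harmony: tsozzoshzichaotsbo → tsozzoshzuchaotsbo.
So the correct form is tsozzoshzuchaotsbo, option (A).
(C) tsozzoshzuchashobo is wrong: it uses class III instead of class II for noun class.
(B) tsozzoshuzchaotsbo is wrong: it uses indefinite instead of definite for definiteness.

A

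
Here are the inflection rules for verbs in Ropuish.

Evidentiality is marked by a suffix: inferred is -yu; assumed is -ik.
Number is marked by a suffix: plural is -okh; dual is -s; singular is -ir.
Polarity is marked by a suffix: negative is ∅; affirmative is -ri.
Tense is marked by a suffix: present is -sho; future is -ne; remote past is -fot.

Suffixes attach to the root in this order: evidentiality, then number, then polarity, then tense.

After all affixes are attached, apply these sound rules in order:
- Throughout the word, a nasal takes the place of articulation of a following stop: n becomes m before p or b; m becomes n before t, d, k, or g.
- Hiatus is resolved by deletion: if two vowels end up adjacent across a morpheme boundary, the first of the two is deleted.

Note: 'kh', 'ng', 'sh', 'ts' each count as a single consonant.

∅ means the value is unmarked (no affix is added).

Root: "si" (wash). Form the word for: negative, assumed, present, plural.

sikokhsho

Attach evidentiality assumed -ik → siik.
Attach number plural -okh → siikokh.
polarity = negative: zero marking, form stays siikokh.
Attach tense present -sho → siikokhsho.
Nasal assimilation: no change.
Apply vowel deletion: siikokhsho → sikokhsho.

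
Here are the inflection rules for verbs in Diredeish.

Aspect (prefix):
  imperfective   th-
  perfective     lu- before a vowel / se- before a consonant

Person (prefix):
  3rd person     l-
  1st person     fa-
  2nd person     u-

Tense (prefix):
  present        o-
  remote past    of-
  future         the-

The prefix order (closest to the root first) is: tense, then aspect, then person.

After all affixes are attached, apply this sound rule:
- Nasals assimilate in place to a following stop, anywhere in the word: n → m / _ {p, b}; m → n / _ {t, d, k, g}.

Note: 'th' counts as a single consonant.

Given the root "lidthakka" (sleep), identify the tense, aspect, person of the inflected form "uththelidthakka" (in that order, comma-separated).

Segment: u-th-the-lidthakka.
tense: the- → future.
aspect: th- → imperfective.
person: u- → 2nd person.

future, imperfective, 2nd person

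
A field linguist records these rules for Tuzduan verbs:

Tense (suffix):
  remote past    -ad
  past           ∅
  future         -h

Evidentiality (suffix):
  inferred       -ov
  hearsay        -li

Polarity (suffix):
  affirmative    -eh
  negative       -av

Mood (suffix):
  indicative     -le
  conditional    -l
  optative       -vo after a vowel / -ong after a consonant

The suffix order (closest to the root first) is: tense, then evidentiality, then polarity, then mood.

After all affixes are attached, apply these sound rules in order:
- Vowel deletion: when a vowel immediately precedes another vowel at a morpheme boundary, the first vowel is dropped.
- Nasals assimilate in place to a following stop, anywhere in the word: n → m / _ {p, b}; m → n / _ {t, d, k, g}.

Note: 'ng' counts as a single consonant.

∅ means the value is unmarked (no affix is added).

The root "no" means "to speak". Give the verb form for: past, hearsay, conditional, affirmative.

nolehl

tense = past: zero marking, form stays no.
Attach evidentiality hearsay -li → noli.
Attach polarity affirmative -eh → nolieh.
Attach mood conditional -l → noliehl.
Apply vowel deletion: noliehl → nolehl.
Nasal assimilation: no change.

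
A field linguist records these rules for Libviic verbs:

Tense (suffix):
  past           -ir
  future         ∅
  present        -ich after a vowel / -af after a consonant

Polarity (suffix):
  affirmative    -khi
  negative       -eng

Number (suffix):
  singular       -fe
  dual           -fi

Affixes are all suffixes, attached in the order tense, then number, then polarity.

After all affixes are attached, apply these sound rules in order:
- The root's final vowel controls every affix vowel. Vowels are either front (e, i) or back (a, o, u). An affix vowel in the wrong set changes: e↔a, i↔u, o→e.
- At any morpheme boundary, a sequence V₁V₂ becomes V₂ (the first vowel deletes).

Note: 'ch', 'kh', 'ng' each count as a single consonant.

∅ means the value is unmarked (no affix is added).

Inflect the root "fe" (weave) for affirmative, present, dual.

fichfikhi

Attach tense present -ich (after vowel 'e') → feich.
Attach number dual -fi → feichfi.
Attach polarity affirmative -khi → feichfikhi.
Vowel harmony: no change.
Apply vowel deletion: feichfikhi → fichfikhi.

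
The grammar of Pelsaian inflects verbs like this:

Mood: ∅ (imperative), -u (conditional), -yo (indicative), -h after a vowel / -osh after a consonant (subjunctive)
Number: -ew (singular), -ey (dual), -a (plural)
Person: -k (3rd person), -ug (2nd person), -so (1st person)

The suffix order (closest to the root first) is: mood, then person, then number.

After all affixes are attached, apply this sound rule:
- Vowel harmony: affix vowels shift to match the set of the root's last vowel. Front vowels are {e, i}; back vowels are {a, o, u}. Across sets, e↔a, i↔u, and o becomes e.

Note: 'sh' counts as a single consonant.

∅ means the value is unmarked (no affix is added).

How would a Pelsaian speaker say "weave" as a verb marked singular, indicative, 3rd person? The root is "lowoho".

lowohoyokaw

Attach mood indicative -yo → lowohoyo.
Attach person 3rd person -k → lowohoyok.
Attach number singular -ew → lowohoyokew.
Apply vowel harmony: lowohoyokew → lowohoyokaw.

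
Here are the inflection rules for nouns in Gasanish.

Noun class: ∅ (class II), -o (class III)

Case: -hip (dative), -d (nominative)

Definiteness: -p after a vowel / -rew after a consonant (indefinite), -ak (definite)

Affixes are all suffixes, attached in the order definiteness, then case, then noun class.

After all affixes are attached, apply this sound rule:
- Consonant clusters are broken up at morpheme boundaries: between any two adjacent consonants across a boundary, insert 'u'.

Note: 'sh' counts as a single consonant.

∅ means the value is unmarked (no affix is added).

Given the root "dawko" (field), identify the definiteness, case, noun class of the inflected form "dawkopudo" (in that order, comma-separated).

indefinite, nominative, class III

Segment: dawko-p-d-o.
definiteness: -p/rew → indefinite.
case: -d → nominative.
noun class: -o → class III.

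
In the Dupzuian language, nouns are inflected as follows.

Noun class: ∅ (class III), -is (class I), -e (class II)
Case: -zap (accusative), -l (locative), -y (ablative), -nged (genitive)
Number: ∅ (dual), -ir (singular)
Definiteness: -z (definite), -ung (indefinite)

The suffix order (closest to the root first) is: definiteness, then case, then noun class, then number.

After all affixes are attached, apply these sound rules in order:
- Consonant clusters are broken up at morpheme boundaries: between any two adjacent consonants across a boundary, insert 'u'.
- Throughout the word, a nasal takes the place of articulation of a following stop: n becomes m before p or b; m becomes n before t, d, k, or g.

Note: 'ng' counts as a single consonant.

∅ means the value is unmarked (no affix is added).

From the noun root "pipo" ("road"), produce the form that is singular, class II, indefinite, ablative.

pipounguyeir

Attach definiteness indefinite -ung → pipoung.
Attach case ablative -y → pipoungy.
Attach noun class class II -e → pipoungye.
Attach number singular -ir → pipoungyeir.
Apply epenthesis: pipoungyeir → pipounguyeir.
Nasal assimilation: no change.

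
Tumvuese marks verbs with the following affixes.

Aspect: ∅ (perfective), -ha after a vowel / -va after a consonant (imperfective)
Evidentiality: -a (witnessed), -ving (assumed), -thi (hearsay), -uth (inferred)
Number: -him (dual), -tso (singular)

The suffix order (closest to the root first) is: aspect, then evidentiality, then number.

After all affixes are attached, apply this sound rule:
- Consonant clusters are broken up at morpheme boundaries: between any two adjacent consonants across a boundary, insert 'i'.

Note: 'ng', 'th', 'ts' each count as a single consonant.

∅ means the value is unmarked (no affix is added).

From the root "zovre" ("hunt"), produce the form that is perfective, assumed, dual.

aspect = perfective: zero marking, form stays zovre.
Attach evidentiality assumed -ving → zovreving.
Attach number dual -him → zovrevinghim.
Apply epenthesis: zovrevinghim → zovrevingihim.

zovrevingihim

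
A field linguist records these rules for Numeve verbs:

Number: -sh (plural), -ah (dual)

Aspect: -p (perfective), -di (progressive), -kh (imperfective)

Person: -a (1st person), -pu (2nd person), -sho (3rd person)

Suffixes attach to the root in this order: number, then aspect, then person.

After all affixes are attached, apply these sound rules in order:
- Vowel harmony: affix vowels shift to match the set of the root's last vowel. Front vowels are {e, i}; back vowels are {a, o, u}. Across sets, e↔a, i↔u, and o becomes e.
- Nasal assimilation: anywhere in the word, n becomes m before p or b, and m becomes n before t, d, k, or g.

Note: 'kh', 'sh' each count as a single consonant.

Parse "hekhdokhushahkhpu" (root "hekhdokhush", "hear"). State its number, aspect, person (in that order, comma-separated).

dual, imperfective, 2nd person

Segment: hekhdokhush-ah-kh-pu.
number: -ah → dual.
aspect: -kh → imperfective.
person: -pu → 2nd person.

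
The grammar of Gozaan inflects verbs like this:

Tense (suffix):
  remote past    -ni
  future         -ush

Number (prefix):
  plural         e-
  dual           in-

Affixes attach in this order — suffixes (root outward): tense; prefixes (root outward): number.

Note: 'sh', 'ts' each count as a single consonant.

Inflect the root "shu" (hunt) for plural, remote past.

eshuni

Attach number plural e- → eshu.
Attach tense remote past -ni → eshuni.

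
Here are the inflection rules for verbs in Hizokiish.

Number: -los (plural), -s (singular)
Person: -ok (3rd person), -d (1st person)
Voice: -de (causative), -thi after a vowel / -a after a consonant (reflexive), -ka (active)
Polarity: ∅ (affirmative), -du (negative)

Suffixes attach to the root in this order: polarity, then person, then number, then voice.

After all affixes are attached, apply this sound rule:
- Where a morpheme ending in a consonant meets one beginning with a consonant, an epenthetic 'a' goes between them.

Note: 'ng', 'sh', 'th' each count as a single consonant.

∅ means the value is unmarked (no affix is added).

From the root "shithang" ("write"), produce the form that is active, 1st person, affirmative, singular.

shithangadasaka

polarity = affirmative: zero marking, form stays shithang.
Attach person 1st person -d → shithangd.
Attach number singular -s → shithangds.
Attach voice active -ka → shithangdska.
Apply epenthesis: shithangdska → shithangadasaka.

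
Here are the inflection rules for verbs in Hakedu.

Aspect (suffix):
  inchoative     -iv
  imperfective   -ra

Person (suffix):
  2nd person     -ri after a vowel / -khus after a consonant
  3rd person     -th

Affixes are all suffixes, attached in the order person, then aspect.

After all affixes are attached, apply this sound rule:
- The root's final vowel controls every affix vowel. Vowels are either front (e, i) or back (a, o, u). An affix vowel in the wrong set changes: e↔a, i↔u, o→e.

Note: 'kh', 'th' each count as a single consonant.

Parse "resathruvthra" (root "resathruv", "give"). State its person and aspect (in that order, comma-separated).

3rd person, imperfective

Segment: resathruv-th-ra.
person: -th → 3rd person.
aspect: -ra → imperfective.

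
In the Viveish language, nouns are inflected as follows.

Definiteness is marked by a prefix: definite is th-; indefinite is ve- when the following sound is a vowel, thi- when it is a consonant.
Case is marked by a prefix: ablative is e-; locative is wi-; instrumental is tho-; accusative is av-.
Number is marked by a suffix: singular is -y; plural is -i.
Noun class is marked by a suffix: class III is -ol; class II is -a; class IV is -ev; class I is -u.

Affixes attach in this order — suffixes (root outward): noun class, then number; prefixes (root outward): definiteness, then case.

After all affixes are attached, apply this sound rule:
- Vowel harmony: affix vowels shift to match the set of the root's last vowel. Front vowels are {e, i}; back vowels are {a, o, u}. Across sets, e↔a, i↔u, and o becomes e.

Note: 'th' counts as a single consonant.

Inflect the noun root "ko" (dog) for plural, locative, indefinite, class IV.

wuthukoavu

Attach definiteness indefinite thi- (before consonant 'k') → thiko.
Attach noun class class IV -ev → thikoev.
Attach case locative wi- → withikoev.
Attach number plural -i → withikoevi.
Apply vowel harmony: withikoevi → wuthukoavu.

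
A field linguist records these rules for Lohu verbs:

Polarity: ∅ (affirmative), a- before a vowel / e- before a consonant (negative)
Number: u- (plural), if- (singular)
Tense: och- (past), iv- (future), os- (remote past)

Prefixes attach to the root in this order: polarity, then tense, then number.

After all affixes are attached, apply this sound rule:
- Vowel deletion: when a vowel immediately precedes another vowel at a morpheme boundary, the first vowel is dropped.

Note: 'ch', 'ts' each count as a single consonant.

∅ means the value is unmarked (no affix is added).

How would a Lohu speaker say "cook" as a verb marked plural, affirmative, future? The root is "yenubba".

polarity = affirmative: zero marking, form stays yenubba.
Attach tense future iv- → ivyenubba.
Attach number plural u- → uivyenubba.
Apply vowel deletion: uivyenubba → ivyenubba.

ivyenubba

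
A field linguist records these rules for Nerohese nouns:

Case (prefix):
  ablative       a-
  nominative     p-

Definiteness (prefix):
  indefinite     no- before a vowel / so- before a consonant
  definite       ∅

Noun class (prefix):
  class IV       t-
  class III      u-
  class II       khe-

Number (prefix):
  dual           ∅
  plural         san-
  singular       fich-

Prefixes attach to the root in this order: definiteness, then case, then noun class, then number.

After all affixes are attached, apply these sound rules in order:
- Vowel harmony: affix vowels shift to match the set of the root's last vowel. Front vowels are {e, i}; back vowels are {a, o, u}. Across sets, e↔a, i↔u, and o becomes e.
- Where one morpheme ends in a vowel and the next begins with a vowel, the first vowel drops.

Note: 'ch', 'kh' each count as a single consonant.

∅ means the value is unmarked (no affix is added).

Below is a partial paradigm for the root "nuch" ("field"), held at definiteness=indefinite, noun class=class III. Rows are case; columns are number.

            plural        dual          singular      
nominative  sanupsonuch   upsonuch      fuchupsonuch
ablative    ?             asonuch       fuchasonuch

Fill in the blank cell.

sanasonuch

Attach definiteness indefinite so- (before consonant 'n') → sonuch.
Attach case ablative a- → asonuch.
Attach noun class class III u- → uasonuch.
Attach number plural san- → sanuasonuch.
Vowel harmony: no change.
Apply vowel deletion: sanuasonuch → sanasonuch.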